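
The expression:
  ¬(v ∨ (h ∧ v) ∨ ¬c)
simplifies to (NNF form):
c ∧ ¬v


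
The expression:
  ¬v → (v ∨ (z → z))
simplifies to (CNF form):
True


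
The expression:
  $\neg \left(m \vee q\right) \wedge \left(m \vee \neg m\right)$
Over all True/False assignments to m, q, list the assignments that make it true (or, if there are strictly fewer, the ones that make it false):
is true only for:
  m=False, q=False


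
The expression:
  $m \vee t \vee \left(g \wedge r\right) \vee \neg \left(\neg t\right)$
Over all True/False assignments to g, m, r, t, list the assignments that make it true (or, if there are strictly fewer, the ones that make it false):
is false only for:
  g=False, m=False, r=False, t=False;
  g=False, m=False, r=True, t=False;
  g=True, m=False, r=False, t=False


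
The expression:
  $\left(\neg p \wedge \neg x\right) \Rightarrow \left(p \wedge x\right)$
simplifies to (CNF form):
$p \vee x$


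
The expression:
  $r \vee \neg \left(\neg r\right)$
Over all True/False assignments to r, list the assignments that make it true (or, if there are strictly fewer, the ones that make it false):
is true only for:
  r=True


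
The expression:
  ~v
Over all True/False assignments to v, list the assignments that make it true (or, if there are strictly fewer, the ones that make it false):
is true only for:
  v=False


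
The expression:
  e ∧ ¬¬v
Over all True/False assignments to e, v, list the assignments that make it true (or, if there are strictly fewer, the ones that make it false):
is true only for:
  e=True, v=True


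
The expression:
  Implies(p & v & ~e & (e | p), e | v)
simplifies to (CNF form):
True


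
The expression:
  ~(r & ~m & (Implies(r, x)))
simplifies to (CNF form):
m | ~r | ~x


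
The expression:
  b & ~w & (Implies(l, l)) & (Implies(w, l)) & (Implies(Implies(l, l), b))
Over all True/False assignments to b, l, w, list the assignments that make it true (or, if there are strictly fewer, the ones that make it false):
is true only for:
  b=True, l=False, w=False;
  b=True, l=True, w=False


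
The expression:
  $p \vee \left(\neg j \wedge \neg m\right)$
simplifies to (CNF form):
$\left(p \vee \neg j\right) \wedge \left(p \vee \neg m\right)$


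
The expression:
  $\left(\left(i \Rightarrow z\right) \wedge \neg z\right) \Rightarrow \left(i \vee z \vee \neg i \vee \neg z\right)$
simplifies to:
$\text{True}$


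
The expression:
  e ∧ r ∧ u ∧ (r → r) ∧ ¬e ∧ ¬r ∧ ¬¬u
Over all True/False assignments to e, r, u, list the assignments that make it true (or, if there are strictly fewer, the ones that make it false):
is never true.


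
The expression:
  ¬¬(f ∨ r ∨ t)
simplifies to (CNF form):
f ∨ r ∨ t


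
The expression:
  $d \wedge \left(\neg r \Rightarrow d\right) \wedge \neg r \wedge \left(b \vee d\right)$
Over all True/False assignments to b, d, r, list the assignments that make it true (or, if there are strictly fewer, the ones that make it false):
is true only for:
  b=False, d=True, r=False;
  b=True, d=True, r=False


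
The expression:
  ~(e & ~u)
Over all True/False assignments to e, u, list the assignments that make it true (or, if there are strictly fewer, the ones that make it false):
is false only for:
  e=True, u=False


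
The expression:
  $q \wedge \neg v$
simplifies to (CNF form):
$q \wedge \neg v$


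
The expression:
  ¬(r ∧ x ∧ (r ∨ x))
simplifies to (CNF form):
¬r ∨ ¬x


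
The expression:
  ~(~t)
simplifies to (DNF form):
t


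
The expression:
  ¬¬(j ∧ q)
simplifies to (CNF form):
j ∧ q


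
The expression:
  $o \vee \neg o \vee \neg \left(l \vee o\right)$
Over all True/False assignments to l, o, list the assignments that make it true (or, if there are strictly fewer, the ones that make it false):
is always true.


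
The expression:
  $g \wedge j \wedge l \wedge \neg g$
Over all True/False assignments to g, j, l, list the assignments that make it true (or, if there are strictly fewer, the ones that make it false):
is never true.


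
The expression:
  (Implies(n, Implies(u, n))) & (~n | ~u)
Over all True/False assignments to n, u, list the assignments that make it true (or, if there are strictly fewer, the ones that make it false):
is false only for:
  n=True, u=True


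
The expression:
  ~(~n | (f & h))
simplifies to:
n & (~f | ~h)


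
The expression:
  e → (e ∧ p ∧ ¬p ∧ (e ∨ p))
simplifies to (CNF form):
¬e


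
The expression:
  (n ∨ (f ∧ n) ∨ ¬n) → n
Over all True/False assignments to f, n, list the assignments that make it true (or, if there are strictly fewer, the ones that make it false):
is true only for:
  f=False, n=True;
  f=True, n=True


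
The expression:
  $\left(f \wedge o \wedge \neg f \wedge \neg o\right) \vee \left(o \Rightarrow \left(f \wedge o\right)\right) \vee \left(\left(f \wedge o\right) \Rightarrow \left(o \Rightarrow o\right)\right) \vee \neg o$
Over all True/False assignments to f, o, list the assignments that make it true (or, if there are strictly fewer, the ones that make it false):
is always true.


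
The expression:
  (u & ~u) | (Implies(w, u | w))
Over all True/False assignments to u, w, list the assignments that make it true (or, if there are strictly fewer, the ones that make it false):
is always true.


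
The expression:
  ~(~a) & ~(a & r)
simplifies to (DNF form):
a & ~r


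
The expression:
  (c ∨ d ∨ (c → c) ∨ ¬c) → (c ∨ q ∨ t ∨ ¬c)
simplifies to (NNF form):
True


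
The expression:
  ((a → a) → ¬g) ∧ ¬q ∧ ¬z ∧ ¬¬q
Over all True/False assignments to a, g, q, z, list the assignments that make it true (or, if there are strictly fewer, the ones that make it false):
is never true.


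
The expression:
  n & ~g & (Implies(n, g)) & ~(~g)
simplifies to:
False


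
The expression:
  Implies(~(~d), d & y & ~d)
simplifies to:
~d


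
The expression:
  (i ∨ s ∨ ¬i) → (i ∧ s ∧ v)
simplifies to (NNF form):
i ∧ s ∧ v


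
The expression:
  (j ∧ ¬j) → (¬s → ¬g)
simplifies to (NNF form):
True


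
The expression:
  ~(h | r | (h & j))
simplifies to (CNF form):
~h & ~r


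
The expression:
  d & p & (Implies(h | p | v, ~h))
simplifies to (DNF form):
d & p & ~h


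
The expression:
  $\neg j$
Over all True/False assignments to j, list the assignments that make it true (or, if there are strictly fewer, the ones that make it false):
is true only for:
  j=False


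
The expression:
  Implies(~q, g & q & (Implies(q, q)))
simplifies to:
q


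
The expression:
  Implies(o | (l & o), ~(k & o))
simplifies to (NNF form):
~k | ~o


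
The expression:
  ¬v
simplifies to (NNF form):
¬v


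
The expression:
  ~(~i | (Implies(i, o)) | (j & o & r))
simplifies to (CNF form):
i & ~o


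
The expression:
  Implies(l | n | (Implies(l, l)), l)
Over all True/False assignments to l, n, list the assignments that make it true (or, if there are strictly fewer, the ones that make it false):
is true only for:
  l=True, n=False;
  l=True, n=True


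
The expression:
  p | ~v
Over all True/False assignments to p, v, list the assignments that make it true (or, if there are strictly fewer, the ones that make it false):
is false only for:
  p=False, v=True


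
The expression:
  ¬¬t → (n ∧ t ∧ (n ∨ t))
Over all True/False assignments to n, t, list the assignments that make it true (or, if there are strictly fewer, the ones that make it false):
is false only for:
  n=False, t=True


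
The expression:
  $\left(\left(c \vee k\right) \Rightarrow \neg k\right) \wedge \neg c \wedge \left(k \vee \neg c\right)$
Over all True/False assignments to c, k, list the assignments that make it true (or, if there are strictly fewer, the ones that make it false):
is true only for:
  c=False, k=False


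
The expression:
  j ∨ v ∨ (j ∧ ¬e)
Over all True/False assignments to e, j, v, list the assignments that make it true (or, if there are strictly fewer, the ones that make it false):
is false only for:
  e=False, j=False, v=False;
  e=True, j=False, v=False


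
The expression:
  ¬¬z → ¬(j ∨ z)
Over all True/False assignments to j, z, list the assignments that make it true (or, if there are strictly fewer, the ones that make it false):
is true only for:
  j=False, z=False;
  j=True, z=False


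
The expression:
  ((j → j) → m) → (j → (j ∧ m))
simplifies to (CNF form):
True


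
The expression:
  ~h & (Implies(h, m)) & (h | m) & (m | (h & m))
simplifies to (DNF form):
m & ~h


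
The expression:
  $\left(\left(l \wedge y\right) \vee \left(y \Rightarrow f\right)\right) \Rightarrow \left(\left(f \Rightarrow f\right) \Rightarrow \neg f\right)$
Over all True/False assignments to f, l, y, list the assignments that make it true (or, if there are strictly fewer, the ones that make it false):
is true only for:
  f=False, l=False, y=False;
  f=False, l=False, y=True;
  f=False, l=True, y=False;
  f=False, l=True, y=True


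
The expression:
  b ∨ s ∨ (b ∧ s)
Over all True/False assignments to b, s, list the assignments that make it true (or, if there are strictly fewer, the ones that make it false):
is false only for:
  b=False, s=False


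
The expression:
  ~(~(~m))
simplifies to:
~m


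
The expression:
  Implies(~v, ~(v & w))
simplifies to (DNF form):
True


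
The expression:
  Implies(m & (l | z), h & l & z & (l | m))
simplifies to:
~m | (h & l & z) | (~l & ~z)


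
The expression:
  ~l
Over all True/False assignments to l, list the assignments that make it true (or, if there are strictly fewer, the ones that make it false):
is true only for:
  l=False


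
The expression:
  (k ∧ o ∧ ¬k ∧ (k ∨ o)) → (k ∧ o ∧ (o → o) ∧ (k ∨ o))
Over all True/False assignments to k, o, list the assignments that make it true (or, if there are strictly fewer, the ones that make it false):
is always true.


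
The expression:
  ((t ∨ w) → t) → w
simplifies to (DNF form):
w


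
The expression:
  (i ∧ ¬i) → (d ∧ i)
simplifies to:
True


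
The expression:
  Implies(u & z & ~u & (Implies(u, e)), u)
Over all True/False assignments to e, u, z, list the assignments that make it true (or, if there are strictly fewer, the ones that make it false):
is always true.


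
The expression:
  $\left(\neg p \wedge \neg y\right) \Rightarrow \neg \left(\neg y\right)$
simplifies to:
$p \vee y$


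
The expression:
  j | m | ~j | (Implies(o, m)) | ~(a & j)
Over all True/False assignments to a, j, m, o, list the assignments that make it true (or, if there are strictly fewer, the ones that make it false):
is always true.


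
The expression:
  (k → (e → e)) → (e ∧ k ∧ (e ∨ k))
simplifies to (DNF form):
e ∧ k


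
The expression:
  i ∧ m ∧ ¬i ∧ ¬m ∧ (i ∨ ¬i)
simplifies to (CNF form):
False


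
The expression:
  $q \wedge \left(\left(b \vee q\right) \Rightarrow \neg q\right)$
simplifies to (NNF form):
$\text{False}$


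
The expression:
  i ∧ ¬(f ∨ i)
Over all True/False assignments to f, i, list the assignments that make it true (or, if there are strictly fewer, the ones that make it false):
is never true.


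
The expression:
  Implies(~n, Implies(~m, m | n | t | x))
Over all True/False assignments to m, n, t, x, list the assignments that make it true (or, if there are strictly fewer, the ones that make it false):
is false only for:
  m=False, n=False, t=False, x=False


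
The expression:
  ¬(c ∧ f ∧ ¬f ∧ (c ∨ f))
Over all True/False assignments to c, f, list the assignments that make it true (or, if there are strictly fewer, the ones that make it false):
is always true.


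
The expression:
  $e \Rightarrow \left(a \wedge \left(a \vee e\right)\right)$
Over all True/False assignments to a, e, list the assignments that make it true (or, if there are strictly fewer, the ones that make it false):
is false only for:
  a=False, e=True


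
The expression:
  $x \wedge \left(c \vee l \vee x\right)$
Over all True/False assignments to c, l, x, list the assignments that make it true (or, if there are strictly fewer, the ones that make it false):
is true only for:
  c=False, l=False, x=True;
  c=False, l=True, x=True;
  c=True, l=False, x=True;
  c=True, l=True, x=True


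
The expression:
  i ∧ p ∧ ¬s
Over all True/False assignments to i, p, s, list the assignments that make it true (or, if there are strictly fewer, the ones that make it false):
is true only for:
  i=True, p=True, s=False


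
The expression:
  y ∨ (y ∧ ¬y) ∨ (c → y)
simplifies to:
y ∨ ¬c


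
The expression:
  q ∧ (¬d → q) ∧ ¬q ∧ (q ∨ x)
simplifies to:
False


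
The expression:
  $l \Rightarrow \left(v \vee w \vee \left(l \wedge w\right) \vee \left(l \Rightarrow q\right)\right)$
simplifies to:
$q \vee v \vee w \vee \neg l$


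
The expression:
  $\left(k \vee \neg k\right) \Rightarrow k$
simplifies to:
$k$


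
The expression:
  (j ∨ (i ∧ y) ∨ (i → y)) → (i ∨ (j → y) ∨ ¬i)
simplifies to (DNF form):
True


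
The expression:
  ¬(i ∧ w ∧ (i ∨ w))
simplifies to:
¬i ∨ ¬w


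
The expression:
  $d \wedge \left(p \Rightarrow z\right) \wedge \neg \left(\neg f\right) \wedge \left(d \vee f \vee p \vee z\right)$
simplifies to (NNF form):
$d \wedge f \wedge \left(z \vee \neg p\right)$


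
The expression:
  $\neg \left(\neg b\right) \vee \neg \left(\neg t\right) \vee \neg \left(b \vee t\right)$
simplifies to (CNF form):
$\text{True}$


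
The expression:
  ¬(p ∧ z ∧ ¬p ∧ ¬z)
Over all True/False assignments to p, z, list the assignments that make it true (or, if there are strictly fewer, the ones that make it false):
is always true.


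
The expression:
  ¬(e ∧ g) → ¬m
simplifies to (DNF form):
(e ∧ g) ∨ ¬m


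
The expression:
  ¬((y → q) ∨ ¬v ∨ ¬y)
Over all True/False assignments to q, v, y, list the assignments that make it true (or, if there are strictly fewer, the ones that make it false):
is true only for:
  q=False, v=True, y=True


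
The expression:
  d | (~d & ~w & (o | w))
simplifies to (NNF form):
d | (o & ~w)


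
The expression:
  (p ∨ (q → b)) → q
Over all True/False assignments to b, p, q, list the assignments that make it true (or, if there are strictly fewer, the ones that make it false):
is true only for:
  b=False, p=False, q=True;
  b=False, p=True, q=True;
  b=True, p=False, q=True;
  b=True, p=True, q=True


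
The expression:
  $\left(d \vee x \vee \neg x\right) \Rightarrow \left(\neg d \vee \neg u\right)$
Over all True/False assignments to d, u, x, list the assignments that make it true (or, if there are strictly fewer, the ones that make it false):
is false only for:
  d=True, u=True, x=False;
  d=True, u=True, x=True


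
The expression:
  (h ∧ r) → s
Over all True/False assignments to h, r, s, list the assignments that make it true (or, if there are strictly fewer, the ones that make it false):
is false only for:
  h=True, r=True, s=False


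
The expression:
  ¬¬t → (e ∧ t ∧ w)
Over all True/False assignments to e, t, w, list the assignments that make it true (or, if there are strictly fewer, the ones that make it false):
is false only for:
  e=False, t=True, w=False;
  e=False, t=True, w=True;
  e=True, t=True, w=False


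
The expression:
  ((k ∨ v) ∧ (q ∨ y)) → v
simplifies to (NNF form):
v ∨ (¬q ∧ ¬y) ∨ ¬k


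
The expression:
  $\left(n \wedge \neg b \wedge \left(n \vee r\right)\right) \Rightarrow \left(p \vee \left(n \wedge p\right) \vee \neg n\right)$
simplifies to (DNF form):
$b \vee p \vee \neg n$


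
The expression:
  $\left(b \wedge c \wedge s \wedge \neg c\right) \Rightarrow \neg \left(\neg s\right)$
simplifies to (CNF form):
$\text{True}$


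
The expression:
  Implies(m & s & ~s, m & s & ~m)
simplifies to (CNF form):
True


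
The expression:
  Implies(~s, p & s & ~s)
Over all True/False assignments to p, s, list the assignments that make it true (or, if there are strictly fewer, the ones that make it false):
is true only for:
  p=False, s=True;
  p=True, s=True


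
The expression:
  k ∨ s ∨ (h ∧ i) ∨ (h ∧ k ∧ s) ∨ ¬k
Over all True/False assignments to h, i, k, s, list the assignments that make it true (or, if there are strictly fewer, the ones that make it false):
is always true.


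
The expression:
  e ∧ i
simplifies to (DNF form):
e ∧ i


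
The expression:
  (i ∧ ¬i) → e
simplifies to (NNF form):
True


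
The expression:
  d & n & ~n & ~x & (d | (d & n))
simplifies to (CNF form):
False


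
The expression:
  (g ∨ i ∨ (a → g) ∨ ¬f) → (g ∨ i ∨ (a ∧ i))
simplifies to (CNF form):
(a ∨ g ∨ i) ∧ (f ∨ g ∨ i)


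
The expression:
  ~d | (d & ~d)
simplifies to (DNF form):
~d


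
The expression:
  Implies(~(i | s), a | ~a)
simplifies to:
True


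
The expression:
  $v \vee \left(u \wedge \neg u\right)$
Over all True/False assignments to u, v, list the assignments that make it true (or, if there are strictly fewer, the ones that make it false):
is true only for:
  u=False, v=True;
  u=True, v=True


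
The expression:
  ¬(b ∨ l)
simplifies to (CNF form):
¬b ∧ ¬l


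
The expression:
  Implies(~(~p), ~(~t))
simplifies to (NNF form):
t | ~p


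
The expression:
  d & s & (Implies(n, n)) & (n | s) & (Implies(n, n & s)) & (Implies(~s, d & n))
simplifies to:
d & s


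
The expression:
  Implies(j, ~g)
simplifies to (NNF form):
~g | ~j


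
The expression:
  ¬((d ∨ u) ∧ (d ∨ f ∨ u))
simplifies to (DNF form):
¬d ∧ ¬u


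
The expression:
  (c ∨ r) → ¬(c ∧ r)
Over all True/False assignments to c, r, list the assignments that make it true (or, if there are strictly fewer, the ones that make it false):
is false only for:
  c=True, r=True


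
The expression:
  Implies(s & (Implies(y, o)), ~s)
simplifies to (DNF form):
~s | (y & ~o)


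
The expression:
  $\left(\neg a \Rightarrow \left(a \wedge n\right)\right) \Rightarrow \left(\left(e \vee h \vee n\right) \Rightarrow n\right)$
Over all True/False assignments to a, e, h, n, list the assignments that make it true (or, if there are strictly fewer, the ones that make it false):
is false only for:
  a=True, e=False, h=True, n=False;
  a=True, e=True, h=False, n=False;
  a=True, e=True, h=True, n=False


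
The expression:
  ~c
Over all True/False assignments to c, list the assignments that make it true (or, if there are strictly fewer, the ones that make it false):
is true only for:
  c=False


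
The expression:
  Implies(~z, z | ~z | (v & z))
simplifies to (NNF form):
True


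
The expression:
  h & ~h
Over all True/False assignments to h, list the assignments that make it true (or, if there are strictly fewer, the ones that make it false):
is never true.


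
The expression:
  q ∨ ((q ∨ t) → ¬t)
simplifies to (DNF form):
q ∨ ¬t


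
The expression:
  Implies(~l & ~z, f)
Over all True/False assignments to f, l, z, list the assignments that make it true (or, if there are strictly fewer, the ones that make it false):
is false only for:
  f=False, l=False, z=False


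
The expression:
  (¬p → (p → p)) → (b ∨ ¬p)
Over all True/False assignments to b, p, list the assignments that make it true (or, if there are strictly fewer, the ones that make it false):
is false only for:
  b=False, p=True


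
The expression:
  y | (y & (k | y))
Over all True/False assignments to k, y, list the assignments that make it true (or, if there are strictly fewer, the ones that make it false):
is true only for:
  k=False, y=True;
  k=True, y=True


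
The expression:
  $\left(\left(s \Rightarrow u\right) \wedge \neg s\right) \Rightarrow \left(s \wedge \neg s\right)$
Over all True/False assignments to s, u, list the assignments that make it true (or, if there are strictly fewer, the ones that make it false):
is true only for:
  s=True, u=False;
  s=True, u=True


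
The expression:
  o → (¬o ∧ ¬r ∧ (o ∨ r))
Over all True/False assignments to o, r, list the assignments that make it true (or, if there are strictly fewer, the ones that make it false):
is true only for:
  o=False, r=False;
  o=False, r=True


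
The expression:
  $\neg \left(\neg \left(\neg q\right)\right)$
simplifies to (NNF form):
$\neg q$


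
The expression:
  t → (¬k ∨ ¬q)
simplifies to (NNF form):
¬k ∨ ¬q ∨ ¬t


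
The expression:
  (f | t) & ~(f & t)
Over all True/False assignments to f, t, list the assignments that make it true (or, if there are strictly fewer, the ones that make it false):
is true only for:
  f=False, t=True;
  f=True, t=False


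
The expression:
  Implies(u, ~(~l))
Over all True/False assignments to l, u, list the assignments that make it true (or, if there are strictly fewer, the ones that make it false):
is false only for:
  l=False, u=True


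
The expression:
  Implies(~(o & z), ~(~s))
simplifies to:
s | (o & z)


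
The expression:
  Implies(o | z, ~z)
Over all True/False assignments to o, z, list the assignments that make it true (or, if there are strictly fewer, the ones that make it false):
is true only for:
  o=False, z=False;
  o=True, z=False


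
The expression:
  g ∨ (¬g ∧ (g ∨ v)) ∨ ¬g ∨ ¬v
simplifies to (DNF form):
True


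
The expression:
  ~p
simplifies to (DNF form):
~p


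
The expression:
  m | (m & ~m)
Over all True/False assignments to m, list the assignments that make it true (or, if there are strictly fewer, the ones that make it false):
is true only for:
  m=True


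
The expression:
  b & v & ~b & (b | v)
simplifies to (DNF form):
False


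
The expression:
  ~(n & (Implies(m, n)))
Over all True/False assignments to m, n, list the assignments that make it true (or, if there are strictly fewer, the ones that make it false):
is true only for:
  m=False, n=False;
  m=True, n=False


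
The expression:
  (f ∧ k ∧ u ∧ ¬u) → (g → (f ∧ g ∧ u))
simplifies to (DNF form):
True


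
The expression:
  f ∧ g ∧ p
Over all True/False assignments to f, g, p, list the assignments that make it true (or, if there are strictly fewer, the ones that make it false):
is true only for:
  f=True, g=True, p=True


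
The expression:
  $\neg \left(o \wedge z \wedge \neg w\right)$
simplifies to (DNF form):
$w \vee \neg o \vee \neg z$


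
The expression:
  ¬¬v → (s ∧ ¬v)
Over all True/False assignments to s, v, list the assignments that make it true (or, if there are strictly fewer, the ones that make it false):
is true only for:
  s=False, v=False;
  s=True, v=False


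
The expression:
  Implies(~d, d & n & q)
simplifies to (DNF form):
d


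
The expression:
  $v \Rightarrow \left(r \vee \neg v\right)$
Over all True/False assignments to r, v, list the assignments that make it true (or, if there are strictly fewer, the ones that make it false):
is false only for:
  r=False, v=True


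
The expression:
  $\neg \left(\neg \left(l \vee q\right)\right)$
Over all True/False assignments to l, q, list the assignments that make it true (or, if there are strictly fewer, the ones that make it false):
is false only for:
  l=False, q=False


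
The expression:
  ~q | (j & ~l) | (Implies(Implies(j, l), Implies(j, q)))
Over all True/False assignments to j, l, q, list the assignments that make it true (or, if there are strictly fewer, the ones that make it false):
is always true.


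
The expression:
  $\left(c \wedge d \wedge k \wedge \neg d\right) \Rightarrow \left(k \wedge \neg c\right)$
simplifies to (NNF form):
$\text{True}$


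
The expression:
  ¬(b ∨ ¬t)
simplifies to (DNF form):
t ∧ ¬b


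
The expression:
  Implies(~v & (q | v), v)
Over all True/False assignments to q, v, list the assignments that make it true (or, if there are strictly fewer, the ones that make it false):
is false only for:
  q=True, v=False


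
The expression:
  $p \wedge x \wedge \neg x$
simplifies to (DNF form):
$\text{False}$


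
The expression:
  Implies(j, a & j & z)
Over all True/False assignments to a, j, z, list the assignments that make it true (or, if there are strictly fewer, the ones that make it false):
is false only for:
  a=False, j=True, z=False;
  a=False, j=True, z=True;
  a=True, j=True, z=False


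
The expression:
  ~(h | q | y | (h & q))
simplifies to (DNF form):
~h & ~q & ~y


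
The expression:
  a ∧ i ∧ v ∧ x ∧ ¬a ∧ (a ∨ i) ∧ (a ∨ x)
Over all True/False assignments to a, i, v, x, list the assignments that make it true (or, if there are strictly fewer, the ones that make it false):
is never true.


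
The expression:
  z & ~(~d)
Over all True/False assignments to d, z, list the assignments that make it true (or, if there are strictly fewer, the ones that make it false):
is true only for:
  d=True, z=True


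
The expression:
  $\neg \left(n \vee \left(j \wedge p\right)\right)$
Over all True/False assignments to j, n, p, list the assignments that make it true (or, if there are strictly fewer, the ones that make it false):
is true only for:
  j=False, n=False, p=False;
  j=False, n=False, p=True;
  j=True, n=False, p=False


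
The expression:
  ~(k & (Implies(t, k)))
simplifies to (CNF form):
~k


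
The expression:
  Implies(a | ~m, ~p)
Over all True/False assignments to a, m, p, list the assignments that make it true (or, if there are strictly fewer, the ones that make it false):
is false only for:
  a=False, m=False, p=True;
  a=True, m=False, p=True;
  a=True, m=True, p=True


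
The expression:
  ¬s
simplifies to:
¬s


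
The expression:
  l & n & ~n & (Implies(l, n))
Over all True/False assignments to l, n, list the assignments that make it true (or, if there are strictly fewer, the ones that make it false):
is never true.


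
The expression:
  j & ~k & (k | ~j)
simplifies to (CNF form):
False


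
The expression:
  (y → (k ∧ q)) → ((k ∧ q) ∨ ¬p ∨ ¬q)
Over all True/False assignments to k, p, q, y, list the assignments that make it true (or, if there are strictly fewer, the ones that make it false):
is false only for:
  k=False, p=True, q=True, y=False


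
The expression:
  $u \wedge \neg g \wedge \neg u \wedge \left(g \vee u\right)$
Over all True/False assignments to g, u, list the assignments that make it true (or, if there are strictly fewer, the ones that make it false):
is never true.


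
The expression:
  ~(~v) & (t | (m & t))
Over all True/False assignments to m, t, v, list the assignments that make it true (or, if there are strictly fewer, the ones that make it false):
is true only for:
  m=False, t=True, v=True;
  m=True, t=True, v=True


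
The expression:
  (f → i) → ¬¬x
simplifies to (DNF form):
x ∨ (f ∧ ¬i)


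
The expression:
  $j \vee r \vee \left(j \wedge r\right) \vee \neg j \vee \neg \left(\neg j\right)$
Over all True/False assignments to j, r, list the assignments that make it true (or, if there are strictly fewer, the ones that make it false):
is always true.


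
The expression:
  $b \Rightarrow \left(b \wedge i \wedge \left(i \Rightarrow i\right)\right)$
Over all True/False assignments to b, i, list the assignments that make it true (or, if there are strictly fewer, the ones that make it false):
is false only for:
  b=True, i=False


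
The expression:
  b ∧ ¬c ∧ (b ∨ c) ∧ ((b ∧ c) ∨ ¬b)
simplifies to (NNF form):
False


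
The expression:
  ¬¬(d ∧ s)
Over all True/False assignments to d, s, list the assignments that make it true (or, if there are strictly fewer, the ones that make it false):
is true only for:
  d=True, s=True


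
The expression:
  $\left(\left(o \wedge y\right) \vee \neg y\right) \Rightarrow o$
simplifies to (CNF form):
$o \vee y$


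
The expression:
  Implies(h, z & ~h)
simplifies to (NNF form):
~h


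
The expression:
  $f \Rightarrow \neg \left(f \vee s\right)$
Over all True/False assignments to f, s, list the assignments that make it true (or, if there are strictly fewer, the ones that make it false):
is true only for:
  f=False, s=False;
  f=False, s=True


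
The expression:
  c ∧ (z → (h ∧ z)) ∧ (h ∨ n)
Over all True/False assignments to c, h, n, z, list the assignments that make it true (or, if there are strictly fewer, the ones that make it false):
is true only for:
  c=True, h=False, n=True, z=False;
  c=True, h=True, n=False, z=False;
  c=True, h=True, n=False, z=True;
  c=True, h=True, n=True, z=False;
  c=True, h=True, n=True, z=True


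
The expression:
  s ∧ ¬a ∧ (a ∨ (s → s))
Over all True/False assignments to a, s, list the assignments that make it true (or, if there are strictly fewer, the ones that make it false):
is true only for:
  a=False, s=True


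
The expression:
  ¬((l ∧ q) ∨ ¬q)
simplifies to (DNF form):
q ∧ ¬l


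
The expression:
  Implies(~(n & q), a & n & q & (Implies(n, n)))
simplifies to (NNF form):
n & q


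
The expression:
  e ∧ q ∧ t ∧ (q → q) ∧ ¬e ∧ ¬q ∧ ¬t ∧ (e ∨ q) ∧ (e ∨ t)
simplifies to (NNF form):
False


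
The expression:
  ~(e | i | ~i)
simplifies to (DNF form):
False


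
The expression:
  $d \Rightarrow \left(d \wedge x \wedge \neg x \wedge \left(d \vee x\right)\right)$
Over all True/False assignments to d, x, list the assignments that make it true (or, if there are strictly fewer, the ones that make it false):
is true only for:
  d=False, x=False;
  d=False, x=True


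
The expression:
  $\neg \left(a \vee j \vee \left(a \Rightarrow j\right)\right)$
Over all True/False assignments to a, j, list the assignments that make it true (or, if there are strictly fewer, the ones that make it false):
is never true.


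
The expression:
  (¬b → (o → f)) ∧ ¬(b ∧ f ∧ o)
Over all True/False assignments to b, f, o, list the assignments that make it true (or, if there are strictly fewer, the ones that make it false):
is false only for:
  b=False, f=False, o=True;
  b=True, f=True, o=True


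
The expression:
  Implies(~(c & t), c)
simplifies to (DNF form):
c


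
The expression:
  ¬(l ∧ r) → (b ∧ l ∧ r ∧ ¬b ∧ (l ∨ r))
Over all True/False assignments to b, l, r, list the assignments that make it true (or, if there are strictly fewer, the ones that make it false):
is true only for:
  b=False, l=True, r=True;
  b=True, l=True, r=True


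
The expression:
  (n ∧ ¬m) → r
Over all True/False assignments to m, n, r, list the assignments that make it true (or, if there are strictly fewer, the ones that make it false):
is false only for:
  m=False, n=True, r=False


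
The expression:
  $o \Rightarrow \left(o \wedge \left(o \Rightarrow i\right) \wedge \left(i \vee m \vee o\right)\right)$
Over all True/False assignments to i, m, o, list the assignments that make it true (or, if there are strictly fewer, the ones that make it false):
is false only for:
  i=False, m=False, o=True;
  i=False, m=True, o=True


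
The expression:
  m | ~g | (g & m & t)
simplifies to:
m | ~g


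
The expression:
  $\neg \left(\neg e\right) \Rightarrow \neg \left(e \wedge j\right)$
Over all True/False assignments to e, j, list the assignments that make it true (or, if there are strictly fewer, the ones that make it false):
is false only for:
  e=True, j=True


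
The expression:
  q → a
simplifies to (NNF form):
a ∨ ¬q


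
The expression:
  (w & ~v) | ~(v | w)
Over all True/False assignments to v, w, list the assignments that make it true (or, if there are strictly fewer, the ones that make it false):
is true only for:
  v=False, w=False;
  v=False, w=True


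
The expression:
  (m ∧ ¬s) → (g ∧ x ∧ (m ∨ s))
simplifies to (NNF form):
s ∨ (g ∧ x) ∨ ¬m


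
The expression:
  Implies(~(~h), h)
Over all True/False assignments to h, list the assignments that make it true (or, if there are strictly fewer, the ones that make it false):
is always true.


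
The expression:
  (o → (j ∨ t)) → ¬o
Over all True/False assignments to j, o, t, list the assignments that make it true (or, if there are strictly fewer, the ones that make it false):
is false only for:
  j=False, o=True, t=True;
  j=True, o=True, t=False;
  j=True, o=True, t=True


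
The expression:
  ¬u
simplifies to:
¬u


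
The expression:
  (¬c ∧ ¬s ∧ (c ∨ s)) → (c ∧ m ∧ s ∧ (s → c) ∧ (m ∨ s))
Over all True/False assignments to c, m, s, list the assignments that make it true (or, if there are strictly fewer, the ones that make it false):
is always true.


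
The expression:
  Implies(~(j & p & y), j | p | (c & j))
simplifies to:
j | p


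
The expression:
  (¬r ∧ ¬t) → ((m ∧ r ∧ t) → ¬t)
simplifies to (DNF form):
True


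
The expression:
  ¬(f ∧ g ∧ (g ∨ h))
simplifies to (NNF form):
¬f ∨ ¬g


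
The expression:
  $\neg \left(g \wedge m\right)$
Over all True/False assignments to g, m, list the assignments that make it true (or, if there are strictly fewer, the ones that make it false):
is false only for:
  g=True, m=True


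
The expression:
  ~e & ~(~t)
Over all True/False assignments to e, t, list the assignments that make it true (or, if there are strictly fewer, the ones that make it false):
is true only for:
  e=False, t=True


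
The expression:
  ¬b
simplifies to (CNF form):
¬b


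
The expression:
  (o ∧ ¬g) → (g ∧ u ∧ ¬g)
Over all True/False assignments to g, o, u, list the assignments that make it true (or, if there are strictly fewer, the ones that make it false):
is false only for:
  g=False, o=True, u=False;
  g=False, o=True, u=True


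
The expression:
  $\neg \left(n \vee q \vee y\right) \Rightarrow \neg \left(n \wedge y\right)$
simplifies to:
$\text{True}$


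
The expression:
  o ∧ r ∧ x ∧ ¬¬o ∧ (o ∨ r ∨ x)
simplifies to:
o ∧ r ∧ x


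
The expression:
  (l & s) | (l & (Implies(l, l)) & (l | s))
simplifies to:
l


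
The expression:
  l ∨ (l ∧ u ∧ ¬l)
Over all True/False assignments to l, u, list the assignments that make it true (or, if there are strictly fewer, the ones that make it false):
is true only for:
  l=True, u=False;
  l=True, u=True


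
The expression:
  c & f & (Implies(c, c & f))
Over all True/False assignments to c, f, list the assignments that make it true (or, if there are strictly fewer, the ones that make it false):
is true only for:
  c=True, f=True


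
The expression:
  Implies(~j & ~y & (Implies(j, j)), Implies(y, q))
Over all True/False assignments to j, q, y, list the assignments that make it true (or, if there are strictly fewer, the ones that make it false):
is always true.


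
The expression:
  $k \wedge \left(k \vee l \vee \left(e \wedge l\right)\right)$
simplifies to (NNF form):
$k$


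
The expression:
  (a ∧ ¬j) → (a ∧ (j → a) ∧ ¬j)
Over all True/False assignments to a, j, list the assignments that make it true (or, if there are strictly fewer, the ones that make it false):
is always true.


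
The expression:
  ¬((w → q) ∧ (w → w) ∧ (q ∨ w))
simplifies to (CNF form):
¬q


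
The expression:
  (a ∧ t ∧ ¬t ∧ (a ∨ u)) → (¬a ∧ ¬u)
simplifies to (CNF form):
True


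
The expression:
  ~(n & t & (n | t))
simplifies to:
~n | ~t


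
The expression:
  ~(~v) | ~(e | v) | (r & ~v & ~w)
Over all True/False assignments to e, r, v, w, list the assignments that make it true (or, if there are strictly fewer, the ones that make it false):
is false only for:
  e=True, r=False, v=False, w=False;
  e=True, r=False, v=False, w=True;
  e=True, r=True, v=False, w=True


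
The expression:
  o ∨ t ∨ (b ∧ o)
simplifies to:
o ∨ t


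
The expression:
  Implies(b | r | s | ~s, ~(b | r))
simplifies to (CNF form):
~b & ~r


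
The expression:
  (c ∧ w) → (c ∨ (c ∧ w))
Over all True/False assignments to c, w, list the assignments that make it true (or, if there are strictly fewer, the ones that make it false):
is always true.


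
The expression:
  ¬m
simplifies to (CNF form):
¬m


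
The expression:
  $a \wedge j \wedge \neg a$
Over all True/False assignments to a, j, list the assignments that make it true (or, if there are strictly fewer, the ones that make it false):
is never true.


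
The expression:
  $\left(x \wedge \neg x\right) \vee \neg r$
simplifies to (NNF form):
$\neg r$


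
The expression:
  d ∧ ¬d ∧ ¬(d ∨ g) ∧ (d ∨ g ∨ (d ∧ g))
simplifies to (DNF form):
False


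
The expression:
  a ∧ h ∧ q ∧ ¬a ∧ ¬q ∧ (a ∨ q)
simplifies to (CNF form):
False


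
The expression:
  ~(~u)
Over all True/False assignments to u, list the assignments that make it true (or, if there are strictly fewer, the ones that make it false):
is true only for:
  u=True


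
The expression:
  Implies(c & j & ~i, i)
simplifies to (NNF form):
i | ~c | ~j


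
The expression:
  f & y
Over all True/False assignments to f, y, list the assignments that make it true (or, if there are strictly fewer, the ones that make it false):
is true only for:
  f=True, y=True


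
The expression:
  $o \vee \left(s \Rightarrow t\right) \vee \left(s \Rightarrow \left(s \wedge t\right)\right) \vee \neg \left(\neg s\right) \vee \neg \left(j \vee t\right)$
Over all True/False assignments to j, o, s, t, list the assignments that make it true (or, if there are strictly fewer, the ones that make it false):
is always true.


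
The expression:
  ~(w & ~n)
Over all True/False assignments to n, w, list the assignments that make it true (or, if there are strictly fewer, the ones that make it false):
is false only for:
  n=False, w=True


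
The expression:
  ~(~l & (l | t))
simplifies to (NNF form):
l | ~t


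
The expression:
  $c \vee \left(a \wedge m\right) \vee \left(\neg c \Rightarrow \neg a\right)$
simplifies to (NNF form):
$c \vee m \vee \neg a$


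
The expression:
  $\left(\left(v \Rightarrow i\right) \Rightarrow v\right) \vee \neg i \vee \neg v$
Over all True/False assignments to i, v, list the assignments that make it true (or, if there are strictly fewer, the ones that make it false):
is always true.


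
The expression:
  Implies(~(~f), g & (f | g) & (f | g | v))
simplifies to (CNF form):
g | ~f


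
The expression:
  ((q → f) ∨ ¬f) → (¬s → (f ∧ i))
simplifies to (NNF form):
s ∨ (f ∧ i)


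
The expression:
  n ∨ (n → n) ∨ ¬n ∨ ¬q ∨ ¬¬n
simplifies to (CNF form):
True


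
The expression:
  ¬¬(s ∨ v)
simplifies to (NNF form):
s ∨ v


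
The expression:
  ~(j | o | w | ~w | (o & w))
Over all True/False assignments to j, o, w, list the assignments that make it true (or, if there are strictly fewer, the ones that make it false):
is never true.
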